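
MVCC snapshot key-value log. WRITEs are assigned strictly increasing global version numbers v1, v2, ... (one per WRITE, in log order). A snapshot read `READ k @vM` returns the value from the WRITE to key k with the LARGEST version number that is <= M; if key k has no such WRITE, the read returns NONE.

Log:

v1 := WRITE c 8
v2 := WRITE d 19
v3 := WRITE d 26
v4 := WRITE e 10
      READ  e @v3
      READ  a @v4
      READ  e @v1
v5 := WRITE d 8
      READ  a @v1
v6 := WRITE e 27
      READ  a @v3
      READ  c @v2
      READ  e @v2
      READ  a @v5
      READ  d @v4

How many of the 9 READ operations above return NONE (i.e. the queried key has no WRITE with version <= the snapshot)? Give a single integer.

v1: WRITE c=8  (c history now [(1, 8)])
v2: WRITE d=19  (d history now [(2, 19)])
v3: WRITE d=26  (d history now [(2, 19), (3, 26)])
v4: WRITE e=10  (e history now [(4, 10)])
READ e @v3: history=[(4, 10)] -> no version <= 3 -> NONE
READ a @v4: history=[] -> no version <= 4 -> NONE
READ e @v1: history=[(4, 10)] -> no version <= 1 -> NONE
v5: WRITE d=8  (d history now [(2, 19), (3, 26), (5, 8)])
READ a @v1: history=[] -> no version <= 1 -> NONE
v6: WRITE e=27  (e history now [(4, 10), (6, 27)])
READ a @v3: history=[] -> no version <= 3 -> NONE
READ c @v2: history=[(1, 8)] -> pick v1 -> 8
READ e @v2: history=[(4, 10), (6, 27)] -> no version <= 2 -> NONE
READ a @v5: history=[] -> no version <= 5 -> NONE
READ d @v4: history=[(2, 19), (3, 26), (5, 8)] -> pick v3 -> 26
Read results in order: ['NONE', 'NONE', 'NONE', 'NONE', 'NONE', '8', 'NONE', 'NONE', '26']
NONE count = 7

Answer: 7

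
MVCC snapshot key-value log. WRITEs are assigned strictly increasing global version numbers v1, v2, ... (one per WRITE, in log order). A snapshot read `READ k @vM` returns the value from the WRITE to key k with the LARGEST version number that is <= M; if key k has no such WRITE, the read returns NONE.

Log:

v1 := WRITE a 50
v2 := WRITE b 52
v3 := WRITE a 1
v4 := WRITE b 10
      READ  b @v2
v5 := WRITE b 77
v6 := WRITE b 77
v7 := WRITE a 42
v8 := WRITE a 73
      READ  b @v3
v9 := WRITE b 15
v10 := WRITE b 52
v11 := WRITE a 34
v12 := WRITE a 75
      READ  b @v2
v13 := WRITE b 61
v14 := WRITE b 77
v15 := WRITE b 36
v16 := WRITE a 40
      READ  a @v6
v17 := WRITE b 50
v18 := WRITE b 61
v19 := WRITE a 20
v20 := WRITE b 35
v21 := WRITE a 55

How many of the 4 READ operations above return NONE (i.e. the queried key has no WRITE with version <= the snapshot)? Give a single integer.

v1: WRITE a=50  (a history now [(1, 50)])
v2: WRITE b=52  (b history now [(2, 52)])
v3: WRITE a=1  (a history now [(1, 50), (3, 1)])
v4: WRITE b=10  (b history now [(2, 52), (4, 10)])
READ b @v2: history=[(2, 52), (4, 10)] -> pick v2 -> 52
v5: WRITE b=77  (b history now [(2, 52), (4, 10), (5, 77)])
v6: WRITE b=77  (b history now [(2, 52), (4, 10), (5, 77), (6, 77)])
v7: WRITE a=42  (a history now [(1, 50), (3, 1), (7, 42)])
v8: WRITE a=73  (a history now [(1, 50), (3, 1), (7, 42), (8, 73)])
READ b @v3: history=[(2, 52), (4, 10), (5, 77), (6, 77)] -> pick v2 -> 52
v9: WRITE b=15  (b history now [(2, 52), (4, 10), (5, 77), (6, 77), (9, 15)])
v10: WRITE b=52  (b history now [(2, 52), (4, 10), (5, 77), (6, 77), (9, 15), (10, 52)])
v11: WRITE a=34  (a history now [(1, 50), (3, 1), (7, 42), (8, 73), (11, 34)])
v12: WRITE a=75  (a history now [(1, 50), (3, 1), (7, 42), (8, 73), (11, 34), (12, 75)])
READ b @v2: history=[(2, 52), (4, 10), (5, 77), (6, 77), (9, 15), (10, 52)] -> pick v2 -> 52
v13: WRITE b=61  (b history now [(2, 52), (4, 10), (5, 77), (6, 77), (9, 15), (10, 52), (13, 61)])
v14: WRITE b=77  (b history now [(2, 52), (4, 10), (5, 77), (6, 77), (9, 15), (10, 52), (13, 61), (14, 77)])
v15: WRITE b=36  (b history now [(2, 52), (4, 10), (5, 77), (6, 77), (9, 15), (10, 52), (13, 61), (14, 77), (15, 36)])
v16: WRITE a=40  (a history now [(1, 50), (3, 1), (7, 42), (8, 73), (11, 34), (12, 75), (16, 40)])
READ a @v6: history=[(1, 50), (3, 1), (7, 42), (8, 73), (11, 34), (12, 75), (16, 40)] -> pick v3 -> 1
v17: WRITE b=50  (b history now [(2, 52), (4, 10), (5, 77), (6, 77), (9, 15), (10, 52), (13, 61), (14, 77), (15, 36), (17, 50)])
v18: WRITE b=61  (b history now [(2, 52), (4, 10), (5, 77), (6, 77), (9, 15), (10, 52), (13, 61), (14, 77), (15, 36), (17, 50), (18, 61)])
v19: WRITE a=20  (a history now [(1, 50), (3, 1), (7, 42), (8, 73), (11, 34), (12, 75), (16, 40), (19, 20)])
v20: WRITE b=35  (b history now [(2, 52), (4, 10), (5, 77), (6, 77), (9, 15), (10, 52), (13, 61), (14, 77), (15, 36), (17, 50), (18, 61), (20, 35)])
v21: WRITE a=55  (a history now [(1, 50), (3, 1), (7, 42), (8, 73), (11, 34), (12, 75), (16, 40), (19, 20), (21, 55)])
Read results in order: ['52', '52', '52', '1']
NONE count = 0

Answer: 0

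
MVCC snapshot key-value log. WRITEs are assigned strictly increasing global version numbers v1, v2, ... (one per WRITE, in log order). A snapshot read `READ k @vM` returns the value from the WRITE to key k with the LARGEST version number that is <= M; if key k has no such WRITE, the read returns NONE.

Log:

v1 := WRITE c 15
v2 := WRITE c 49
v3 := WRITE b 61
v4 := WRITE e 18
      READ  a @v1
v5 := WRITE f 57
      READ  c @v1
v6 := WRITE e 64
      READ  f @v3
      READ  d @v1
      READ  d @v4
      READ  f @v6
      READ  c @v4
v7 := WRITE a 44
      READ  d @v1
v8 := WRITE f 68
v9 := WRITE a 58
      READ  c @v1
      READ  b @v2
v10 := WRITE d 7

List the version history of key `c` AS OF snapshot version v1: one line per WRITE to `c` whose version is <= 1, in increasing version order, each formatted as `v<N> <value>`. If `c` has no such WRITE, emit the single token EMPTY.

Answer: v1 15

Derivation:
Scan writes for key=c with version <= 1:
  v1 WRITE c 15 -> keep
  v2 WRITE c 49 -> drop (> snap)
  v3 WRITE b 61 -> skip
  v4 WRITE e 18 -> skip
  v5 WRITE f 57 -> skip
  v6 WRITE e 64 -> skip
  v7 WRITE a 44 -> skip
  v8 WRITE f 68 -> skip
  v9 WRITE a 58 -> skip
  v10 WRITE d 7 -> skip
Collected: [(1, 15)]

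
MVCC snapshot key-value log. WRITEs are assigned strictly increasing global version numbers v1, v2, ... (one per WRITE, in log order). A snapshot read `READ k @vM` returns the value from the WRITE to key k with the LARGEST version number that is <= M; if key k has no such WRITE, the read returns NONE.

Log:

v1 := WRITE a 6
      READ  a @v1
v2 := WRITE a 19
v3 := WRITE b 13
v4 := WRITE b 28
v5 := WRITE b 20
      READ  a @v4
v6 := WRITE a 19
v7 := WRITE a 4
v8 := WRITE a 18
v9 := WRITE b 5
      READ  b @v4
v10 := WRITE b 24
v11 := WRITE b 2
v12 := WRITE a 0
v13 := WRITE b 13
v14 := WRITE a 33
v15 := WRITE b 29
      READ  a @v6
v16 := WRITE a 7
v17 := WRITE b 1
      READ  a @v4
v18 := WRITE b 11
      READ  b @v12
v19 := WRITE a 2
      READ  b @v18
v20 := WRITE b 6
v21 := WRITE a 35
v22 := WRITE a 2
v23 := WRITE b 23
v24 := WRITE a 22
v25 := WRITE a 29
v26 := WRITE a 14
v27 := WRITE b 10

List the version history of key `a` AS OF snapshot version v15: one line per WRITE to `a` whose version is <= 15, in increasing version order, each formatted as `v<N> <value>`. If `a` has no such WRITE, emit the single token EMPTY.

Answer: v1 6
v2 19
v6 19
v7 4
v8 18
v12 0
v14 33

Derivation:
Scan writes for key=a with version <= 15:
  v1 WRITE a 6 -> keep
  v2 WRITE a 19 -> keep
  v3 WRITE b 13 -> skip
  v4 WRITE b 28 -> skip
  v5 WRITE b 20 -> skip
  v6 WRITE a 19 -> keep
  v7 WRITE a 4 -> keep
  v8 WRITE a 18 -> keep
  v9 WRITE b 5 -> skip
  v10 WRITE b 24 -> skip
  v11 WRITE b 2 -> skip
  v12 WRITE a 0 -> keep
  v13 WRITE b 13 -> skip
  v14 WRITE a 33 -> keep
  v15 WRITE b 29 -> skip
  v16 WRITE a 7 -> drop (> snap)
  v17 WRITE b 1 -> skip
  v18 WRITE b 11 -> skip
  v19 WRITE a 2 -> drop (> snap)
  v20 WRITE b 6 -> skip
  v21 WRITE a 35 -> drop (> snap)
  v22 WRITE a 2 -> drop (> snap)
  v23 WRITE b 23 -> skip
  v24 WRITE a 22 -> drop (> snap)
  v25 WRITE a 29 -> drop (> snap)
  v26 WRITE a 14 -> drop (> snap)
  v27 WRITE b 10 -> skip
Collected: [(1, 6), (2, 19), (6, 19), (7, 4), (8, 18), (12, 0), (14, 33)]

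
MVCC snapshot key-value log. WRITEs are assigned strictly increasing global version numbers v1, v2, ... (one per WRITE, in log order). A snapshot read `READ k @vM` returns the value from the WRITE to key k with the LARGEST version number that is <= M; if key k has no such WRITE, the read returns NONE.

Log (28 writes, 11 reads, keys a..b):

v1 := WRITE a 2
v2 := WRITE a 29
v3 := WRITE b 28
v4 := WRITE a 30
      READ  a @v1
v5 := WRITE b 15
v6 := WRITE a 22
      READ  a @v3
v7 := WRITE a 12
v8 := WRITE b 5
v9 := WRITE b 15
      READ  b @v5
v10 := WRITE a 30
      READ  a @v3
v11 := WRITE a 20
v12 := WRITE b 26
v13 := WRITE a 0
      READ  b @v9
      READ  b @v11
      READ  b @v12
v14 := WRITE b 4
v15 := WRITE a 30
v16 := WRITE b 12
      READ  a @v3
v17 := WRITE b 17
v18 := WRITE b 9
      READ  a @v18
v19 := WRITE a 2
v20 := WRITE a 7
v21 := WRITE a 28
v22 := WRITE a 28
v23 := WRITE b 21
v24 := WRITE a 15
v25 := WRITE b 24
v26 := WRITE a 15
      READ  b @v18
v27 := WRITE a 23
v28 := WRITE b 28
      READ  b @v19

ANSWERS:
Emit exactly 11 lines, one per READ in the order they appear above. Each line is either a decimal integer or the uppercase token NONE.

v1: WRITE a=2  (a history now [(1, 2)])
v2: WRITE a=29  (a history now [(1, 2), (2, 29)])
v3: WRITE b=28  (b history now [(3, 28)])
v4: WRITE a=30  (a history now [(1, 2), (2, 29), (4, 30)])
READ a @v1: history=[(1, 2), (2, 29), (4, 30)] -> pick v1 -> 2
v5: WRITE b=15  (b history now [(3, 28), (5, 15)])
v6: WRITE a=22  (a history now [(1, 2), (2, 29), (4, 30), (6, 22)])
READ a @v3: history=[(1, 2), (2, 29), (4, 30), (6, 22)] -> pick v2 -> 29
v7: WRITE a=12  (a history now [(1, 2), (2, 29), (4, 30), (6, 22), (7, 12)])
v8: WRITE b=5  (b history now [(3, 28), (5, 15), (8, 5)])
v9: WRITE b=15  (b history now [(3, 28), (5, 15), (8, 5), (9, 15)])
READ b @v5: history=[(3, 28), (5, 15), (8, 5), (9, 15)] -> pick v5 -> 15
v10: WRITE a=30  (a history now [(1, 2), (2, 29), (4, 30), (6, 22), (7, 12), (10, 30)])
READ a @v3: history=[(1, 2), (2, 29), (4, 30), (6, 22), (7, 12), (10, 30)] -> pick v2 -> 29
v11: WRITE a=20  (a history now [(1, 2), (2, 29), (4, 30), (6, 22), (7, 12), (10, 30), (11, 20)])
v12: WRITE b=26  (b history now [(3, 28), (5, 15), (8, 5), (9, 15), (12, 26)])
v13: WRITE a=0  (a history now [(1, 2), (2, 29), (4, 30), (6, 22), (7, 12), (10, 30), (11, 20), (13, 0)])
READ b @v9: history=[(3, 28), (5, 15), (8, 5), (9, 15), (12, 26)] -> pick v9 -> 15
READ b @v11: history=[(3, 28), (5, 15), (8, 5), (9, 15), (12, 26)] -> pick v9 -> 15
READ b @v12: history=[(3, 28), (5, 15), (8, 5), (9, 15), (12, 26)] -> pick v12 -> 26
v14: WRITE b=4  (b history now [(3, 28), (5, 15), (8, 5), (9, 15), (12, 26), (14, 4)])
v15: WRITE a=30  (a history now [(1, 2), (2, 29), (4, 30), (6, 22), (7, 12), (10, 30), (11, 20), (13, 0), (15, 30)])
v16: WRITE b=12  (b history now [(3, 28), (5, 15), (8, 5), (9, 15), (12, 26), (14, 4), (16, 12)])
READ a @v3: history=[(1, 2), (2, 29), (4, 30), (6, 22), (7, 12), (10, 30), (11, 20), (13, 0), (15, 30)] -> pick v2 -> 29
v17: WRITE b=17  (b history now [(3, 28), (5, 15), (8, 5), (9, 15), (12, 26), (14, 4), (16, 12), (17, 17)])
v18: WRITE b=9  (b history now [(3, 28), (5, 15), (8, 5), (9, 15), (12, 26), (14, 4), (16, 12), (17, 17), (18, 9)])
READ a @v18: history=[(1, 2), (2, 29), (4, 30), (6, 22), (7, 12), (10, 30), (11, 20), (13, 0), (15, 30)] -> pick v15 -> 30
v19: WRITE a=2  (a history now [(1, 2), (2, 29), (4, 30), (6, 22), (7, 12), (10, 30), (11, 20), (13, 0), (15, 30), (19, 2)])
v20: WRITE a=7  (a history now [(1, 2), (2, 29), (4, 30), (6, 22), (7, 12), (10, 30), (11, 20), (13, 0), (15, 30), (19, 2), (20, 7)])
v21: WRITE a=28  (a history now [(1, 2), (2, 29), (4, 30), (6, 22), (7, 12), (10, 30), (11, 20), (13, 0), (15, 30), (19, 2), (20, 7), (21, 28)])
v22: WRITE a=28  (a history now [(1, 2), (2, 29), (4, 30), (6, 22), (7, 12), (10, 30), (11, 20), (13, 0), (15, 30), (19, 2), (20, 7), (21, 28), (22, 28)])
v23: WRITE b=21  (b history now [(3, 28), (5, 15), (8, 5), (9, 15), (12, 26), (14, 4), (16, 12), (17, 17), (18, 9), (23, 21)])
v24: WRITE a=15  (a history now [(1, 2), (2, 29), (4, 30), (6, 22), (7, 12), (10, 30), (11, 20), (13, 0), (15, 30), (19, 2), (20, 7), (21, 28), (22, 28), (24, 15)])
v25: WRITE b=24  (b history now [(3, 28), (5, 15), (8, 5), (9, 15), (12, 26), (14, 4), (16, 12), (17, 17), (18, 9), (23, 21), (25, 24)])
v26: WRITE a=15  (a history now [(1, 2), (2, 29), (4, 30), (6, 22), (7, 12), (10, 30), (11, 20), (13, 0), (15, 30), (19, 2), (20, 7), (21, 28), (22, 28), (24, 15), (26, 15)])
READ b @v18: history=[(3, 28), (5, 15), (8, 5), (9, 15), (12, 26), (14, 4), (16, 12), (17, 17), (18, 9), (23, 21), (25, 24)] -> pick v18 -> 9
v27: WRITE a=23  (a history now [(1, 2), (2, 29), (4, 30), (6, 22), (7, 12), (10, 30), (11, 20), (13, 0), (15, 30), (19, 2), (20, 7), (21, 28), (22, 28), (24, 15), (26, 15), (27, 23)])
v28: WRITE b=28  (b history now [(3, 28), (5, 15), (8, 5), (9, 15), (12, 26), (14, 4), (16, 12), (17, 17), (18, 9), (23, 21), (25, 24), (28, 28)])
READ b @v19: history=[(3, 28), (5, 15), (8, 5), (9, 15), (12, 26), (14, 4), (16, 12), (17, 17), (18, 9), (23, 21), (25, 24), (28, 28)] -> pick v18 -> 9

Answer: 2
29
15
29
15
15
26
29
30
9
9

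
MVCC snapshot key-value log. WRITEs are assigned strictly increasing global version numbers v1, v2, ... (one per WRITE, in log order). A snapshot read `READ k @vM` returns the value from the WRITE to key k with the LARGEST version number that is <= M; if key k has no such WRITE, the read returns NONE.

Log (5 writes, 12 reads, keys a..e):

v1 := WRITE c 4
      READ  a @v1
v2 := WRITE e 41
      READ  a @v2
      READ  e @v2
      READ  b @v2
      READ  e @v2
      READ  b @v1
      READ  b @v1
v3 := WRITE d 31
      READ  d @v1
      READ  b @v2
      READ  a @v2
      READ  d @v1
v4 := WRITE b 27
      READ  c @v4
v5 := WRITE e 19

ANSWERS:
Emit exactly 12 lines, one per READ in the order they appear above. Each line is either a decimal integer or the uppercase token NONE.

Answer: NONE
NONE
41
NONE
41
NONE
NONE
NONE
NONE
NONE
NONE
4

Derivation:
v1: WRITE c=4  (c history now [(1, 4)])
READ a @v1: history=[] -> no version <= 1 -> NONE
v2: WRITE e=41  (e history now [(2, 41)])
READ a @v2: history=[] -> no version <= 2 -> NONE
READ e @v2: history=[(2, 41)] -> pick v2 -> 41
READ b @v2: history=[] -> no version <= 2 -> NONE
READ e @v2: history=[(2, 41)] -> pick v2 -> 41
READ b @v1: history=[] -> no version <= 1 -> NONE
READ b @v1: history=[] -> no version <= 1 -> NONE
v3: WRITE d=31  (d history now [(3, 31)])
READ d @v1: history=[(3, 31)] -> no version <= 1 -> NONE
READ b @v2: history=[] -> no version <= 2 -> NONE
READ a @v2: history=[] -> no version <= 2 -> NONE
READ d @v1: history=[(3, 31)] -> no version <= 1 -> NONE
v4: WRITE b=27  (b history now [(4, 27)])
READ c @v4: history=[(1, 4)] -> pick v1 -> 4
v5: WRITE e=19  (e history now [(2, 41), (5, 19)])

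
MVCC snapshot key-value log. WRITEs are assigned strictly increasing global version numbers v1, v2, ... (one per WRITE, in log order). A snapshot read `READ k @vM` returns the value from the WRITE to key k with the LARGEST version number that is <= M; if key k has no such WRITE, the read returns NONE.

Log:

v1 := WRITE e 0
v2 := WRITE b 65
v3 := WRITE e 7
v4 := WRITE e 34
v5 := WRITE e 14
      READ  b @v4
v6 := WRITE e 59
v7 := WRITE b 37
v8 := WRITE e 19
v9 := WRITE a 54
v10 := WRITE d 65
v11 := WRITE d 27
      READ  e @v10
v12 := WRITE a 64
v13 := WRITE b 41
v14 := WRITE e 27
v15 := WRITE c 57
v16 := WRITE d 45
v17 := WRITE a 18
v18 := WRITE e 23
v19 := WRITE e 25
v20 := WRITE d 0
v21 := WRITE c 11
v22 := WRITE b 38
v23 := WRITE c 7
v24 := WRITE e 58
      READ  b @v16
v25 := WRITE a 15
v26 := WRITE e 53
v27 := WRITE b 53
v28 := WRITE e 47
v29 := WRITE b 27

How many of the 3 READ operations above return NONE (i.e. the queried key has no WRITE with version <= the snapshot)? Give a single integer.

Answer: 0

Derivation:
v1: WRITE e=0  (e history now [(1, 0)])
v2: WRITE b=65  (b history now [(2, 65)])
v3: WRITE e=7  (e history now [(1, 0), (3, 7)])
v4: WRITE e=34  (e history now [(1, 0), (3, 7), (4, 34)])
v5: WRITE e=14  (e history now [(1, 0), (3, 7), (4, 34), (5, 14)])
READ b @v4: history=[(2, 65)] -> pick v2 -> 65
v6: WRITE e=59  (e history now [(1, 0), (3, 7), (4, 34), (5, 14), (6, 59)])
v7: WRITE b=37  (b history now [(2, 65), (7, 37)])
v8: WRITE e=19  (e history now [(1, 0), (3, 7), (4, 34), (5, 14), (6, 59), (8, 19)])
v9: WRITE a=54  (a history now [(9, 54)])
v10: WRITE d=65  (d history now [(10, 65)])
v11: WRITE d=27  (d history now [(10, 65), (11, 27)])
READ e @v10: history=[(1, 0), (3, 7), (4, 34), (5, 14), (6, 59), (8, 19)] -> pick v8 -> 19
v12: WRITE a=64  (a history now [(9, 54), (12, 64)])
v13: WRITE b=41  (b history now [(2, 65), (7, 37), (13, 41)])
v14: WRITE e=27  (e history now [(1, 0), (3, 7), (4, 34), (5, 14), (6, 59), (8, 19), (14, 27)])
v15: WRITE c=57  (c history now [(15, 57)])
v16: WRITE d=45  (d history now [(10, 65), (11, 27), (16, 45)])
v17: WRITE a=18  (a history now [(9, 54), (12, 64), (17, 18)])
v18: WRITE e=23  (e history now [(1, 0), (3, 7), (4, 34), (5, 14), (6, 59), (8, 19), (14, 27), (18, 23)])
v19: WRITE e=25  (e history now [(1, 0), (3, 7), (4, 34), (5, 14), (6, 59), (8, 19), (14, 27), (18, 23), (19, 25)])
v20: WRITE d=0  (d history now [(10, 65), (11, 27), (16, 45), (20, 0)])
v21: WRITE c=11  (c history now [(15, 57), (21, 11)])
v22: WRITE b=38  (b history now [(2, 65), (7, 37), (13, 41), (22, 38)])
v23: WRITE c=7  (c history now [(15, 57), (21, 11), (23, 7)])
v24: WRITE e=58  (e history now [(1, 0), (3, 7), (4, 34), (5, 14), (6, 59), (8, 19), (14, 27), (18, 23), (19, 25), (24, 58)])
READ b @v16: history=[(2, 65), (7, 37), (13, 41), (22, 38)] -> pick v13 -> 41
v25: WRITE a=15  (a history now [(9, 54), (12, 64), (17, 18), (25, 15)])
v26: WRITE e=53  (e history now [(1, 0), (3, 7), (4, 34), (5, 14), (6, 59), (8, 19), (14, 27), (18, 23), (19, 25), (24, 58), (26, 53)])
v27: WRITE b=53  (b history now [(2, 65), (7, 37), (13, 41), (22, 38), (27, 53)])
v28: WRITE e=47  (e history now [(1, 0), (3, 7), (4, 34), (5, 14), (6, 59), (8, 19), (14, 27), (18, 23), (19, 25), (24, 58), (26, 53), (28, 47)])
v29: WRITE b=27  (b history now [(2, 65), (7, 37), (13, 41), (22, 38), (27, 53), (29, 27)])
Read results in order: ['65', '19', '41']
NONE count = 0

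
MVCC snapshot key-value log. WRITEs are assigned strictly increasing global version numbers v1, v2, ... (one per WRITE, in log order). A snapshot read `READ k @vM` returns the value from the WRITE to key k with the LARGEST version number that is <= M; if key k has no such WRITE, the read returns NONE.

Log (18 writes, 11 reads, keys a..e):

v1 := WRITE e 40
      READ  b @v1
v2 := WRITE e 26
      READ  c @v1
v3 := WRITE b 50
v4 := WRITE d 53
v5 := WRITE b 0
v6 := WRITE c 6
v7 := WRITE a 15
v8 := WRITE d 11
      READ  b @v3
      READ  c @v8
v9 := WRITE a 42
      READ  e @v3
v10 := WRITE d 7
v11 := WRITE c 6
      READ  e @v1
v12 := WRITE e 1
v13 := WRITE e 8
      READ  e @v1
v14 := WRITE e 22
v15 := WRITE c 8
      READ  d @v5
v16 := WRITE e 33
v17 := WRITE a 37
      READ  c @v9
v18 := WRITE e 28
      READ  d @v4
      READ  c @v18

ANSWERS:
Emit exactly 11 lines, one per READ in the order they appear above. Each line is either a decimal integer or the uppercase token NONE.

v1: WRITE e=40  (e history now [(1, 40)])
READ b @v1: history=[] -> no version <= 1 -> NONE
v2: WRITE e=26  (e history now [(1, 40), (2, 26)])
READ c @v1: history=[] -> no version <= 1 -> NONE
v3: WRITE b=50  (b history now [(3, 50)])
v4: WRITE d=53  (d history now [(4, 53)])
v5: WRITE b=0  (b history now [(3, 50), (5, 0)])
v6: WRITE c=6  (c history now [(6, 6)])
v7: WRITE a=15  (a history now [(7, 15)])
v8: WRITE d=11  (d history now [(4, 53), (8, 11)])
READ b @v3: history=[(3, 50), (5, 0)] -> pick v3 -> 50
READ c @v8: history=[(6, 6)] -> pick v6 -> 6
v9: WRITE a=42  (a history now [(7, 15), (9, 42)])
READ e @v3: history=[(1, 40), (2, 26)] -> pick v2 -> 26
v10: WRITE d=7  (d history now [(4, 53), (8, 11), (10, 7)])
v11: WRITE c=6  (c history now [(6, 6), (11, 6)])
READ e @v1: history=[(1, 40), (2, 26)] -> pick v1 -> 40
v12: WRITE e=1  (e history now [(1, 40), (2, 26), (12, 1)])
v13: WRITE e=8  (e history now [(1, 40), (2, 26), (12, 1), (13, 8)])
READ e @v1: history=[(1, 40), (2, 26), (12, 1), (13, 8)] -> pick v1 -> 40
v14: WRITE e=22  (e history now [(1, 40), (2, 26), (12, 1), (13, 8), (14, 22)])
v15: WRITE c=8  (c history now [(6, 6), (11, 6), (15, 8)])
READ d @v5: history=[(4, 53), (8, 11), (10, 7)] -> pick v4 -> 53
v16: WRITE e=33  (e history now [(1, 40), (2, 26), (12, 1), (13, 8), (14, 22), (16, 33)])
v17: WRITE a=37  (a history now [(7, 15), (9, 42), (17, 37)])
READ c @v9: history=[(6, 6), (11, 6), (15, 8)] -> pick v6 -> 6
v18: WRITE e=28  (e history now [(1, 40), (2, 26), (12, 1), (13, 8), (14, 22), (16, 33), (18, 28)])
READ d @v4: history=[(4, 53), (8, 11), (10, 7)] -> pick v4 -> 53
READ c @v18: history=[(6, 6), (11, 6), (15, 8)] -> pick v15 -> 8

Answer: NONE
NONE
50
6
26
40
40
53
6
53
8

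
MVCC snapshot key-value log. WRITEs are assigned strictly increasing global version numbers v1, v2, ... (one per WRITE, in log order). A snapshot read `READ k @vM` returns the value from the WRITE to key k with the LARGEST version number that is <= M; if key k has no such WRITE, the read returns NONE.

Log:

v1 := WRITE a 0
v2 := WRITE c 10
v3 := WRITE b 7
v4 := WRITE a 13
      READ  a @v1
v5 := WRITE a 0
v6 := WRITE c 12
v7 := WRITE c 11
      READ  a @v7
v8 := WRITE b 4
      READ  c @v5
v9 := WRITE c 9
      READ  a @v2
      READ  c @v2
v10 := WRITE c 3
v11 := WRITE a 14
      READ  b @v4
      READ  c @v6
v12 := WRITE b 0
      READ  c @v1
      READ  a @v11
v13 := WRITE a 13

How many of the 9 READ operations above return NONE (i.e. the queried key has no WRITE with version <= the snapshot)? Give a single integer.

Answer: 1

Derivation:
v1: WRITE a=0  (a history now [(1, 0)])
v2: WRITE c=10  (c history now [(2, 10)])
v3: WRITE b=7  (b history now [(3, 7)])
v4: WRITE a=13  (a history now [(1, 0), (4, 13)])
READ a @v1: history=[(1, 0), (4, 13)] -> pick v1 -> 0
v5: WRITE a=0  (a history now [(1, 0), (4, 13), (5, 0)])
v6: WRITE c=12  (c history now [(2, 10), (6, 12)])
v7: WRITE c=11  (c history now [(2, 10), (6, 12), (7, 11)])
READ a @v7: history=[(1, 0), (4, 13), (5, 0)] -> pick v5 -> 0
v8: WRITE b=4  (b history now [(3, 7), (8, 4)])
READ c @v5: history=[(2, 10), (6, 12), (7, 11)] -> pick v2 -> 10
v9: WRITE c=9  (c history now [(2, 10), (6, 12), (7, 11), (9, 9)])
READ a @v2: history=[(1, 0), (4, 13), (5, 0)] -> pick v1 -> 0
READ c @v2: history=[(2, 10), (6, 12), (7, 11), (9, 9)] -> pick v2 -> 10
v10: WRITE c=3  (c history now [(2, 10), (6, 12), (7, 11), (9, 9), (10, 3)])
v11: WRITE a=14  (a history now [(1, 0), (4, 13), (5, 0), (11, 14)])
READ b @v4: history=[(3, 7), (8, 4)] -> pick v3 -> 7
READ c @v6: history=[(2, 10), (6, 12), (7, 11), (9, 9), (10, 3)] -> pick v6 -> 12
v12: WRITE b=0  (b history now [(3, 7), (8, 4), (12, 0)])
READ c @v1: history=[(2, 10), (6, 12), (7, 11), (9, 9), (10, 3)] -> no version <= 1 -> NONE
READ a @v11: history=[(1, 0), (4, 13), (5, 0), (11, 14)] -> pick v11 -> 14
v13: WRITE a=13  (a history now [(1, 0), (4, 13), (5, 0), (11, 14), (13, 13)])
Read results in order: ['0', '0', '10', '0', '10', '7', '12', 'NONE', '14']
NONE count = 1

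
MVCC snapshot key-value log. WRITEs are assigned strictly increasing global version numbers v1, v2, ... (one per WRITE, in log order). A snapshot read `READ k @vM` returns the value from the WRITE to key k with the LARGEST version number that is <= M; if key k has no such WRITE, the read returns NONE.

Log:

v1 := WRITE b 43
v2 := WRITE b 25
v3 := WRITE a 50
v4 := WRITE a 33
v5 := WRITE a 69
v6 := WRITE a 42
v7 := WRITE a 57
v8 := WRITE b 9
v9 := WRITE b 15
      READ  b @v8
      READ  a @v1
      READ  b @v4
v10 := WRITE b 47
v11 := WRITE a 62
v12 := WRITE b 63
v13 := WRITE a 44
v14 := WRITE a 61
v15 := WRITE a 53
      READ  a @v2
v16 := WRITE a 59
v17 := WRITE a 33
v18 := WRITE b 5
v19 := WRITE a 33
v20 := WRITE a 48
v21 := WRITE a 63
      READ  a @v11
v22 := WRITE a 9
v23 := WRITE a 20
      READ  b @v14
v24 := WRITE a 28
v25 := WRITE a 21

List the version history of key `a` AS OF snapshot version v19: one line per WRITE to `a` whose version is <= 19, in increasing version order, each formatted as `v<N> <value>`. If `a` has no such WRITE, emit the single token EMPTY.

Scan writes for key=a with version <= 19:
  v1 WRITE b 43 -> skip
  v2 WRITE b 25 -> skip
  v3 WRITE a 50 -> keep
  v4 WRITE a 33 -> keep
  v5 WRITE a 69 -> keep
  v6 WRITE a 42 -> keep
  v7 WRITE a 57 -> keep
  v8 WRITE b 9 -> skip
  v9 WRITE b 15 -> skip
  v10 WRITE b 47 -> skip
  v11 WRITE a 62 -> keep
  v12 WRITE b 63 -> skip
  v13 WRITE a 44 -> keep
  v14 WRITE a 61 -> keep
  v15 WRITE a 53 -> keep
  v16 WRITE a 59 -> keep
  v17 WRITE a 33 -> keep
  v18 WRITE b 5 -> skip
  v19 WRITE a 33 -> keep
  v20 WRITE a 48 -> drop (> snap)
  v21 WRITE a 63 -> drop (> snap)
  v22 WRITE a 9 -> drop (> snap)
  v23 WRITE a 20 -> drop (> snap)
  v24 WRITE a 28 -> drop (> snap)
  v25 WRITE a 21 -> drop (> snap)
Collected: [(3, 50), (4, 33), (5, 69), (6, 42), (7, 57), (11, 62), (13, 44), (14, 61), (15, 53), (16, 59), (17, 33), (19, 33)]

Answer: v3 50
v4 33
v5 69
v6 42
v7 57
v11 62
v13 44
v14 61
v15 53
v16 59
v17 33
v19 33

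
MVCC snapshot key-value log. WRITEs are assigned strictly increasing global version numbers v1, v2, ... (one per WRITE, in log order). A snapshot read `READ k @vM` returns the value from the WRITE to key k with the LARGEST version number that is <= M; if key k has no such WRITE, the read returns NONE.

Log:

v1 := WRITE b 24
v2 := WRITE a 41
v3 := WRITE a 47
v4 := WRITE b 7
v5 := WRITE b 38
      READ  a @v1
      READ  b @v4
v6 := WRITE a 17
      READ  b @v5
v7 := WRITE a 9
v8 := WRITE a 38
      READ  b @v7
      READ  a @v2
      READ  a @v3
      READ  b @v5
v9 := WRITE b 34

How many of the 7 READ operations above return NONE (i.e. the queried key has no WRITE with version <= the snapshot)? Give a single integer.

Answer: 1

Derivation:
v1: WRITE b=24  (b history now [(1, 24)])
v2: WRITE a=41  (a history now [(2, 41)])
v3: WRITE a=47  (a history now [(2, 41), (3, 47)])
v4: WRITE b=7  (b history now [(1, 24), (4, 7)])
v5: WRITE b=38  (b history now [(1, 24), (4, 7), (5, 38)])
READ a @v1: history=[(2, 41), (3, 47)] -> no version <= 1 -> NONE
READ b @v4: history=[(1, 24), (4, 7), (5, 38)] -> pick v4 -> 7
v6: WRITE a=17  (a history now [(2, 41), (3, 47), (6, 17)])
READ b @v5: history=[(1, 24), (4, 7), (5, 38)] -> pick v5 -> 38
v7: WRITE a=9  (a history now [(2, 41), (3, 47), (6, 17), (7, 9)])
v8: WRITE a=38  (a history now [(2, 41), (3, 47), (6, 17), (7, 9), (8, 38)])
READ b @v7: history=[(1, 24), (4, 7), (5, 38)] -> pick v5 -> 38
READ a @v2: history=[(2, 41), (3, 47), (6, 17), (7, 9), (8, 38)] -> pick v2 -> 41
READ a @v3: history=[(2, 41), (3, 47), (6, 17), (7, 9), (8, 38)] -> pick v3 -> 47
READ b @v5: history=[(1, 24), (4, 7), (5, 38)] -> pick v5 -> 38
v9: WRITE b=34  (b history now [(1, 24), (4, 7), (5, 38), (9, 34)])
Read results in order: ['NONE', '7', '38', '38', '41', '47', '38']
NONE count = 1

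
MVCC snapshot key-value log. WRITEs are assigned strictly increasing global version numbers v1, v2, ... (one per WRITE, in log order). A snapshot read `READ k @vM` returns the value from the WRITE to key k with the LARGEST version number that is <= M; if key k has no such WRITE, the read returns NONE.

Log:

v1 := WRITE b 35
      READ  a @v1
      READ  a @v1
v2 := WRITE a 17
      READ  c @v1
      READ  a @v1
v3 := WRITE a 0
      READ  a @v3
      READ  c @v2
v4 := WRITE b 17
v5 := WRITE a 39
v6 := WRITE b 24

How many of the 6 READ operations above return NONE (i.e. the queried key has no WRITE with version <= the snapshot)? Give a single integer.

Answer: 5

Derivation:
v1: WRITE b=35  (b history now [(1, 35)])
READ a @v1: history=[] -> no version <= 1 -> NONE
READ a @v1: history=[] -> no version <= 1 -> NONE
v2: WRITE a=17  (a history now [(2, 17)])
READ c @v1: history=[] -> no version <= 1 -> NONE
READ a @v1: history=[(2, 17)] -> no version <= 1 -> NONE
v3: WRITE a=0  (a history now [(2, 17), (3, 0)])
READ a @v3: history=[(2, 17), (3, 0)] -> pick v3 -> 0
READ c @v2: history=[] -> no version <= 2 -> NONE
v4: WRITE b=17  (b history now [(1, 35), (4, 17)])
v5: WRITE a=39  (a history now [(2, 17), (3, 0), (5, 39)])
v6: WRITE b=24  (b history now [(1, 35), (4, 17), (6, 24)])
Read results in order: ['NONE', 'NONE', 'NONE', 'NONE', '0', 'NONE']
NONE count = 5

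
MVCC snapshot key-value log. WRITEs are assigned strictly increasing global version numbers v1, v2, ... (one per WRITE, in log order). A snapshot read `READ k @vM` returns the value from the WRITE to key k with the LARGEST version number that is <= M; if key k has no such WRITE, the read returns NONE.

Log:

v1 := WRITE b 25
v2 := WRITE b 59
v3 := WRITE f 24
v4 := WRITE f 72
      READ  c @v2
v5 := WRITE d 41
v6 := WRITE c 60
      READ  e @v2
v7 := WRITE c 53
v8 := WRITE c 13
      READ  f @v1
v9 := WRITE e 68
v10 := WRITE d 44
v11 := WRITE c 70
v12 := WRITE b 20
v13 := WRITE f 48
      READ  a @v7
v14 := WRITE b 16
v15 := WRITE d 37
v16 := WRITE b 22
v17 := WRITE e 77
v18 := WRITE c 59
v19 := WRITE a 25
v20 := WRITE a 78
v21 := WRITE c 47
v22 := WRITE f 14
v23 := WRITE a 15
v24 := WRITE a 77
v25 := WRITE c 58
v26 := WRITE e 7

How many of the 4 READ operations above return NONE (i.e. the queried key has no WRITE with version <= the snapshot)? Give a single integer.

Answer: 4

Derivation:
v1: WRITE b=25  (b history now [(1, 25)])
v2: WRITE b=59  (b history now [(1, 25), (2, 59)])
v3: WRITE f=24  (f history now [(3, 24)])
v4: WRITE f=72  (f history now [(3, 24), (4, 72)])
READ c @v2: history=[] -> no version <= 2 -> NONE
v5: WRITE d=41  (d history now [(5, 41)])
v6: WRITE c=60  (c history now [(6, 60)])
READ e @v2: history=[] -> no version <= 2 -> NONE
v7: WRITE c=53  (c history now [(6, 60), (7, 53)])
v8: WRITE c=13  (c history now [(6, 60), (7, 53), (8, 13)])
READ f @v1: history=[(3, 24), (4, 72)] -> no version <= 1 -> NONE
v9: WRITE e=68  (e history now [(9, 68)])
v10: WRITE d=44  (d history now [(5, 41), (10, 44)])
v11: WRITE c=70  (c history now [(6, 60), (7, 53), (8, 13), (11, 70)])
v12: WRITE b=20  (b history now [(1, 25), (2, 59), (12, 20)])
v13: WRITE f=48  (f history now [(3, 24), (4, 72), (13, 48)])
READ a @v7: history=[] -> no version <= 7 -> NONE
v14: WRITE b=16  (b history now [(1, 25), (2, 59), (12, 20), (14, 16)])
v15: WRITE d=37  (d history now [(5, 41), (10, 44), (15, 37)])
v16: WRITE b=22  (b history now [(1, 25), (2, 59), (12, 20), (14, 16), (16, 22)])
v17: WRITE e=77  (e history now [(9, 68), (17, 77)])
v18: WRITE c=59  (c history now [(6, 60), (7, 53), (8, 13), (11, 70), (18, 59)])
v19: WRITE a=25  (a history now [(19, 25)])
v20: WRITE a=78  (a history now [(19, 25), (20, 78)])
v21: WRITE c=47  (c history now [(6, 60), (7, 53), (8, 13), (11, 70), (18, 59), (21, 47)])
v22: WRITE f=14  (f history now [(3, 24), (4, 72), (13, 48), (22, 14)])
v23: WRITE a=15  (a history now [(19, 25), (20, 78), (23, 15)])
v24: WRITE a=77  (a history now [(19, 25), (20, 78), (23, 15), (24, 77)])
v25: WRITE c=58  (c history now [(6, 60), (7, 53), (8, 13), (11, 70), (18, 59), (21, 47), (25, 58)])
v26: WRITE e=7  (e history now [(9, 68), (17, 77), (26, 7)])
Read results in order: ['NONE', 'NONE', 'NONE', 'NONE']
NONE count = 4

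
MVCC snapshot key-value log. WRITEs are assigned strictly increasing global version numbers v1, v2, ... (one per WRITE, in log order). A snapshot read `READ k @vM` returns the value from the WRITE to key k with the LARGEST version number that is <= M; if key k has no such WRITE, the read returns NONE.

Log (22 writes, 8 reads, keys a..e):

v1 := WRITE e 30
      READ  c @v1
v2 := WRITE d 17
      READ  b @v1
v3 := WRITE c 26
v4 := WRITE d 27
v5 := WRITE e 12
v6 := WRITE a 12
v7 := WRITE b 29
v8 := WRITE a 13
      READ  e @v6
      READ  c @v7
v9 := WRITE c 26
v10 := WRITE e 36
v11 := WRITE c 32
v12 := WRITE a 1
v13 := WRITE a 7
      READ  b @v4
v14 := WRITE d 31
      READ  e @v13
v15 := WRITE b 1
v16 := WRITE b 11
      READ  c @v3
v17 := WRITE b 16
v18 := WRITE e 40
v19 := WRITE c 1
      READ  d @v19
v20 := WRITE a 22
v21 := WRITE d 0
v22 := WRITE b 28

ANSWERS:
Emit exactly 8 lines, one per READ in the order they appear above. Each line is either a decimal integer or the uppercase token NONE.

Answer: NONE
NONE
12
26
NONE
36
26
31

Derivation:
v1: WRITE e=30  (e history now [(1, 30)])
READ c @v1: history=[] -> no version <= 1 -> NONE
v2: WRITE d=17  (d history now [(2, 17)])
READ b @v1: history=[] -> no version <= 1 -> NONE
v3: WRITE c=26  (c history now [(3, 26)])
v4: WRITE d=27  (d history now [(2, 17), (4, 27)])
v5: WRITE e=12  (e history now [(1, 30), (5, 12)])
v6: WRITE a=12  (a history now [(6, 12)])
v7: WRITE b=29  (b history now [(7, 29)])
v8: WRITE a=13  (a history now [(6, 12), (8, 13)])
READ e @v6: history=[(1, 30), (5, 12)] -> pick v5 -> 12
READ c @v7: history=[(3, 26)] -> pick v3 -> 26
v9: WRITE c=26  (c history now [(3, 26), (9, 26)])
v10: WRITE e=36  (e history now [(1, 30), (5, 12), (10, 36)])
v11: WRITE c=32  (c history now [(3, 26), (9, 26), (11, 32)])
v12: WRITE a=1  (a history now [(6, 12), (8, 13), (12, 1)])
v13: WRITE a=7  (a history now [(6, 12), (8, 13), (12, 1), (13, 7)])
READ b @v4: history=[(7, 29)] -> no version <= 4 -> NONE
v14: WRITE d=31  (d history now [(2, 17), (4, 27), (14, 31)])
READ e @v13: history=[(1, 30), (5, 12), (10, 36)] -> pick v10 -> 36
v15: WRITE b=1  (b history now [(7, 29), (15, 1)])
v16: WRITE b=11  (b history now [(7, 29), (15, 1), (16, 11)])
READ c @v3: history=[(3, 26), (9, 26), (11, 32)] -> pick v3 -> 26
v17: WRITE b=16  (b history now [(7, 29), (15, 1), (16, 11), (17, 16)])
v18: WRITE e=40  (e history now [(1, 30), (5, 12), (10, 36), (18, 40)])
v19: WRITE c=1  (c history now [(3, 26), (9, 26), (11, 32), (19, 1)])
READ d @v19: history=[(2, 17), (4, 27), (14, 31)] -> pick v14 -> 31
v20: WRITE a=22  (a history now [(6, 12), (8, 13), (12, 1), (13, 7), (20, 22)])
v21: WRITE d=0  (d history now [(2, 17), (4, 27), (14, 31), (21, 0)])
v22: WRITE b=28  (b history now [(7, 29), (15, 1), (16, 11), (17, 16), (22, 28)])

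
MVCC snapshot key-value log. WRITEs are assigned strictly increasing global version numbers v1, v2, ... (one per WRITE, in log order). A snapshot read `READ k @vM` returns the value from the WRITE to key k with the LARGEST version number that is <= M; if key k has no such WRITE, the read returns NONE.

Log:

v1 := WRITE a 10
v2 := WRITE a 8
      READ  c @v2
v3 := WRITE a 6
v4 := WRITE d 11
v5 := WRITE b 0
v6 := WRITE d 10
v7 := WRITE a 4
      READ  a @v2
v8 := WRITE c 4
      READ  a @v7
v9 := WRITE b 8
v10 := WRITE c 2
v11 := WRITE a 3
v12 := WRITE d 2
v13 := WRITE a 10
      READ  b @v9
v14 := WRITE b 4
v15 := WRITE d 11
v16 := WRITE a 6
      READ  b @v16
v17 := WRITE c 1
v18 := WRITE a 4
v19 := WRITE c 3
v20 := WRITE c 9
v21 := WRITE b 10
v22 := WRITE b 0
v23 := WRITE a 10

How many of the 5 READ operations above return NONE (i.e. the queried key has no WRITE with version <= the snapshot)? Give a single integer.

Answer: 1

Derivation:
v1: WRITE a=10  (a history now [(1, 10)])
v2: WRITE a=8  (a history now [(1, 10), (2, 8)])
READ c @v2: history=[] -> no version <= 2 -> NONE
v3: WRITE a=6  (a history now [(1, 10), (2, 8), (3, 6)])
v4: WRITE d=11  (d history now [(4, 11)])
v5: WRITE b=0  (b history now [(5, 0)])
v6: WRITE d=10  (d history now [(4, 11), (6, 10)])
v7: WRITE a=4  (a history now [(1, 10), (2, 8), (3, 6), (7, 4)])
READ a @v2: history=[(1, 10), (2, 8), (3, 6), (7, 4)] -> pick v2 -> 8
v8: WRITE c=4  (c history now [(8, 4)])
READ a @v7: history=[(1, 10), (2, 8), (3, 6), (7, 4)] -> pick v7 -> 4
v9: WRITE b=8  (b history now [(5, 0), (9, 8)])
v10: WRITE c=2  (c history now [(8, 4), (10, 2)])
v11: WRITE a=3  (a history now [(1, 10), (2, 8), (3, 6), (7, 4), (11, 3)])
v12: WRITE d=2  (d history now [(4, 11), (6, 10), (12, 2)])
v13: WRITE a=10  (a history now [(1, 10), (2, 8), (3, 6), (7, 4), (11, 3), (13, 10)])
READ b @v9: history=[(5, 0), (9, 8)] -> pick v9 -> 8
v14: WRITE b=4  (b history now [(5, 0), (9, 8), (14, 4)])
v15: WRITE d=11  (d history now [(4, 11), (6, 10), (12, 2), (15, 11)])
v16: WRITE a=6  (a history now [(1, 10), (2, 8), (3, 6), (7, 4), (11, 3), (13, 10), (16, 6)])
READ b @v16: history=[(5, 0), (9, 8), (14, 4)] -> pick v14 -> 4
v17: WRITE c=1  (c history now [(8, 4), (10, 2), (17, 1)])
v18: WRITE a=4  (a history now [(1, 10), (2, 8), (3, 6), (7, 4), (11, 3), (13, 10), (16, 6), (18, 4)])
v19: WRITE c=3  (c history now [(8, 4), (10, 2), (17, 1), (19, 3)])
v20: WRITE c=9  (c history now [(8, 4), (10, 2), (17, 1), (19, 3), (20, 9)])
v21: WRITE b=10  (b history now [(5, 0), (9, 8), (14, 4), (21, 10)])
v22: WRITE b=0  (b history now [(5, 0), (9, 8), (14, 4), (21, 10), (22, 0)])
v23: WRITE a=10  (a history now [(1, 10), (2, 8), (3, 6), (7, 4), (11, 3), (13, 10), (16, 6), (18, 4), (23, 10)])
Read results in order: ['NONE', '8', '4', '8', '4']
NONE count = 1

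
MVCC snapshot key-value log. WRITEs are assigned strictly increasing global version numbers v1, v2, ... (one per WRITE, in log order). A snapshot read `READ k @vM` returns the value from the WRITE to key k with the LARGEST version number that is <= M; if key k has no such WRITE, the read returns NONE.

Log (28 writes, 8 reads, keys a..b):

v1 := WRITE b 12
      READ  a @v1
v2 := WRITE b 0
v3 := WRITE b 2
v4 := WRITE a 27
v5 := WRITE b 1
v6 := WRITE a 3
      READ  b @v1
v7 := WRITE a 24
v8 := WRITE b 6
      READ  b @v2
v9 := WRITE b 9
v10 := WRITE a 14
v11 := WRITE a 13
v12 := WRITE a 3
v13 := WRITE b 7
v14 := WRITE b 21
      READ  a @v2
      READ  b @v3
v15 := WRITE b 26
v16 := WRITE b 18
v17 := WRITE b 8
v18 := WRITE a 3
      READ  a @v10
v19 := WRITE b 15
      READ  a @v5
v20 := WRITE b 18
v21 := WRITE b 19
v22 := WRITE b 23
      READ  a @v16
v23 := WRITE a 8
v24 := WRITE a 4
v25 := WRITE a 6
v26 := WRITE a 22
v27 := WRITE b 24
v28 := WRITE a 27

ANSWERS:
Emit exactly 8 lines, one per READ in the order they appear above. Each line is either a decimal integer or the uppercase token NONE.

v1: WRITE b=12  (b history now [(1, 12)])
READ a @v1: history=[] -> no version <= 1 -> NONE
v2: WRITE b=0  (b history now [(1, 12), (2, 0)])
v3: WRITE b=2  (b history now [(1, 12), (2, 0), (3, 2)])
v4: WRITE a=27  (a history now [(4, 27)])
v5: WRITE b=1  (b history now [(1, 12), (2, 0), (3, 2), (5, 1)])
v6: WRITE a=3  (a history now [(4, 27), (6, 3)])
READ b @v1: history=[(1, 12), (2, 0), (3, 2), (5, 1)] -> pick v1 -> 12
v7: WRITE a=24  (a history now [(4, 27), (6, 3), (7, 24)])
v8: WRITE b=6  (b history now [(1, 12), (2, 0), (3, 2), (5, 1), (8, 6)])
READ b @v2: history=[(1, 12), (2, 0), (3, 2), (5, 1), (8, 6)] -> pick v2 -> 0
v9: WRITE b=9  (b history now [(1, 12), (2, 0), (3, 2), (5, 1), (8, 6), (9, 9)])
v10: WRITE a=14  (a history now [(4, 27), (6, 3), (7, 24), (10, 14)])
v11: WRITE a=13  (a history now [(4, 27), (6, 3), (7, 24), (10, 14), (11, 13)])
v12: WRITE a=3  (a history now [(4, 27), (6, 3), (7, 24), (10, 14), (11, 13), (12, 3)])
v13: WRITE b=7  (b history now [(1, 12), (2, 0), (3, 2), (5, 1), (8, 6), (9, 9), (13, 7)])
v14: WRITE b=21  (b history now [(1, 12), (2, 0), (3, 2), (5, 1), (8, 6), (9, 9), (13, 7), (14, 21)])
READ a @v2: history=[(4, 27), (6, 3), (7, 24), (10, 14), (11, 13), (12, 3)] -> no version <= 2 -> NONE
READ b @v3: history=[(1, 12), (2, 0), (3, 2), (5, 1), (8, 6), (9, 9), (13, 7), (14, 21)] -> pick v3 -> 2
v15: WRITE b=26  (b history now [(1, 12), (2, 0), (3, 2), (5, 1), (8, 6), (9, 9), (13, 7), (14, 21), (15, 26)])
v16: WRITE b=18  (b history now [(1, 12), (2, 0), (3, 2), (5, 1), (8, 6), (9, 9), (13, 7), (14, 21), (15, 26), (16, 18)])
v17: WRITE b=8  (b history now [(1, 12), (2, 0), (3, 2), (5, 1), (8, 6), (9, 9), (13, 7), (14, 21), (15, 26), (16, 18), (17, 8)])
v18: WRITE a=3  (a history now [(4, 27), (6, 3), (7, 24), (10, 14), (11, 13), (12, 3), (18, 3)])
READ a @v10: history=[(4, 27), (6, 3), (7, 24), (10, 14), (11, 13), (12, 3), (18, 3)] -> pick v10 -> 14
v19: WRITE b=15  (b history now [(1, 12), (2, 0), (3, 2), (5, 1), (8, 6), (9, 9), (13, 7), (14, 21), (15, 26), (16, 18), (17, 8), (19, 15)])
READ a @v5: history=[(4, 27), (6, 3), (7, 24), (10, 14), (11, 13), (12, 3), (18, 3)] -> pick v4 -> 27
v20: WRITE b=18  (b history now [(1, 12), (2, 0), (3, 2), (5, 1), (8, 6), (9, 9), (13, 7), (14, 21), (15, 26), (16, 18), (17, 8), (19, 15), (20, 18)])
v21: WRITE b=19  (b history now [(1, 12), (2, 0), (3, 2), (5, 1), (8, 6), (9, 9), (13, 7), (14, 21), (15, 26), (16, 18), (17, 8), (19, 15), (20, 18), (21, 19)])
v22: WRITE b=23  (b history now [(1, 12), (2, 0), (3, 2), (5, 1), (8, 6), (9, 9), (13, 7), (14, 21), (15, 26), (16, 18), (17, 8), (19, 15), (20, 18), (21, 19), (22, 23)])
READ a @v16: history=[(4, 27), (6, 3), (7, 24), (10, 14), (11, 13), (12, 3), (18, 3)] -> pick v12 -> 3
v23: WRITE a=8  (a history now [(4, 27), (6, 3), (7, 24), (10, 14), (11, 13), (12, 3), (18, 3), (23, 8)])
v24: WRITE a=4  (a history now [(4, 27), (6, 3), (7, 24), (10, 14), (11, 13), (12, 3), (18, 3), (23, 8), (24, 4)])
v25: WRITE a=6  (a history now [(4, 27), (6, 3), (7, 24), (10, 14), (11, 13), (12, 3), (18, 3), (23, 8), (24, 4), (25, 6)])
v26: WRITE a=22  (a history now [(4, 27), (6, 3), (7, 24), (10, 14), (11, 13), (12, 3), (18, 3), (23, 8), (24, 4), (25, 6), (26, 22)])
v27: WRITE b=24  (b history now [(1, 12), (2, 0), (3, 2), (5, 1), (8, 6), (9, 9), (13, 7), (14, 21), (15, 26), (16, 18), (17, 8), (19, 15), (20, 18), (21, 19), (22, 23), (27, 24)])
v28: WRITE a=27  (a history now [(4, 27), (6, 3), (7, 24), (10, 14), (11, 13), (12, 3), (18, 3), (23, 8), (24, 4), (25, 6), (26, 22), (28, 27)])

Answer: NONE
12
0
NONE
2
14
27
3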